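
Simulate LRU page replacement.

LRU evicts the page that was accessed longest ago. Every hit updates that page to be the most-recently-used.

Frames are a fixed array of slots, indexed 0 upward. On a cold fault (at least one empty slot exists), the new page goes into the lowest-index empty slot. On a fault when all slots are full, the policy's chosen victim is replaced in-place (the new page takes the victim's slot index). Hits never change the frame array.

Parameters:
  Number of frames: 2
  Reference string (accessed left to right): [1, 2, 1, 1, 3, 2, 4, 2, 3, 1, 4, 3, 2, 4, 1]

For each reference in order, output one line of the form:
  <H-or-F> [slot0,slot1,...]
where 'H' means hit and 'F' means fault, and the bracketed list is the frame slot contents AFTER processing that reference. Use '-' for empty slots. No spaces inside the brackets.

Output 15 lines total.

F [1,-]
F [1,2]
H [1,2]
H [1,2]
F [1,3]
F [2,3]
F [2,4]
H [2,4]
F [2,3]
F [1,3]
F [1,4]
F [3,4]
F [3,2]
F [4,2]
F [4,1]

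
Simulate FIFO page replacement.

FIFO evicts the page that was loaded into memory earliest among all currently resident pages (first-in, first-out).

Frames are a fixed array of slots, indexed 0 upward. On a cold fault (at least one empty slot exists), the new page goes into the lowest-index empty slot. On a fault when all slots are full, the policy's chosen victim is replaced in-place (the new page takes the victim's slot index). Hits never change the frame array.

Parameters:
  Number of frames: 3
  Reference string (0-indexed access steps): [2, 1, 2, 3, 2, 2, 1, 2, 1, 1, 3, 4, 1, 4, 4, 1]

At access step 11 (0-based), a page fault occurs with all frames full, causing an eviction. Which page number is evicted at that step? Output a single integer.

Step 0: ref 2 -> FAULT, frames=[2,-,-]
Step 1: ref 1 -> FAULT, frames=[2,1,-]
Step 2: ref 2 -> HIT, frames=[2,1,-]
Step 3: ref 3 -> FAULT, frames=[2,1,3]
Step 4: ref 2 -> HIT, frames=[2,1,3]
Step 5: ref 2 -> HIT, frames=[2,1,3]
Step 6: ref 1 -> HIT, frames=[2,1,3]
Step 7: ref 2 -> HIT, frames=[2,1,3]
Step 8: ref 1 -> HIT, frames=[2,1,3]
Step 9: ref 1 -> HIT, frames=[2,1,3]
Step 10: ref 3 -> HIT, frames=[2,1,3]
Step 11: ref 4 -> FAULT, evict 2, frames=[4,1,3]
At step 11: evicted page 2

Answer: 2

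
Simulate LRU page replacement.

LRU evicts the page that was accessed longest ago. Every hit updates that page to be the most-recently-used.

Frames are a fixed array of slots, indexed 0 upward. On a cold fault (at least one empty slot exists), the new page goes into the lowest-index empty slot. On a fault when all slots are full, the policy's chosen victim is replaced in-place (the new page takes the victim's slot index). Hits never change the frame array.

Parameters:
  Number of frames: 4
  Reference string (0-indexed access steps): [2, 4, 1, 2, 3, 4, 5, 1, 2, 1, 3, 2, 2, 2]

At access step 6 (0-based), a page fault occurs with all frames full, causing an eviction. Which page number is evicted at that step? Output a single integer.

Step 0: ref 2 -> FAULT, frames=[2,-,-,-]
Step 1: ref 4 -> FAULT, frames=[2,4,-,-]
Step 2: ref 1 -> FAULT, frames=[2,4,1,-]
Step 3: ref 2 -> HIT, frames=[2,4,1,-]
Step 4: ref 3 -> FAULT, frames=[2,4,1,3]
Step 5: ref 4 -> HIT, frames=[2,4,1,3]
Step 6: ref 5 -> FAULT, evict 1, frames=[2,4,5,3]
At step 6: evicted page 1

Answer: 1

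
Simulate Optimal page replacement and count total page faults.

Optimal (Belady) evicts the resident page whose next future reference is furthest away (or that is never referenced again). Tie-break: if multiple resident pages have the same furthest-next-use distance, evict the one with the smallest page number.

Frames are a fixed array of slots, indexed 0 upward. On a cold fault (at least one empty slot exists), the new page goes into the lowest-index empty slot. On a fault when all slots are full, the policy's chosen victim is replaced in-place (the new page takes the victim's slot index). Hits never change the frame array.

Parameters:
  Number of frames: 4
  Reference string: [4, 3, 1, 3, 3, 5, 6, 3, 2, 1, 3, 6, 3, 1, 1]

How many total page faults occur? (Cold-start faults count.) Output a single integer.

Answer: 6

Derivation:
Step 0: ref 4 → FAULT, frames=[4,-,-,-]
Step 1: ref 3 → FAULT, frames=[4,3,-,-]
Step 2: ref 1 → FAULT, frames=[4,3,1,-]
Step 3: ref 3 → HIT, frames=[4,3,1,-]
Step 4: ref 3 → HIT, frames=[4,3,1,-]
Step 5: ref 5 → FAULT, frames=[4,3,1,5]
Step 6: ref 6 → FAULT (evict 4), frames=[6,3,1,5]
Step 7: ref 3 → HIT, frames=[6,3,1,5]
Step 8: ref 2 → FAULT (evict 5), frames=[6,3,1,2]
Step 9: ref 1 → HIT, frames=[6,3,1,2]
Step 10: ref 3 → HIT, frames=[6,3,1,2]
Step 11: ref 6 → HIT, frames=[6,3,1,2]
Step 12: ref 3 → HIT, frames=[6,3,1,2]
Step 13: ref 1 → HIT, frames=[6,3,1,2]
Step 14: ref 1 → HIT, frames=[6,3,1,2]
Total faults: 6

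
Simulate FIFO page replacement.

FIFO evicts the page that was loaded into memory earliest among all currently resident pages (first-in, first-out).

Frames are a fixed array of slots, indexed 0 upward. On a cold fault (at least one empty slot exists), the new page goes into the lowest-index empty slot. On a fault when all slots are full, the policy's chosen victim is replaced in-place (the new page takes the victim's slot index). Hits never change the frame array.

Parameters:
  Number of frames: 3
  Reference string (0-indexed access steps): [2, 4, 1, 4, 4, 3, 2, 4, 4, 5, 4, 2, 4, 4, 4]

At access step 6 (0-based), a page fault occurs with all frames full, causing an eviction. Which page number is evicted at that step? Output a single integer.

Step 0: ref 2 -> FAULT, frames=[2,-,-]
Step 1: ref 4 -> FAULT, frames=[2,4,-]
Step 2: ref 1 -> FAULT, frames=[2,4,1]
Step 3: ref 4 -> HIT, frames=[2,4,1]
Step 4: ref 4 -> HIT, frames=[2,4,1]
Step 5: ref 3 -> FAULT, evict 2, frames=[3,4,1]
Step 6: ref 2 -> FAULT, evict 4, frames=[3,2,1]
At step 6: evicted page 4

Answer: 4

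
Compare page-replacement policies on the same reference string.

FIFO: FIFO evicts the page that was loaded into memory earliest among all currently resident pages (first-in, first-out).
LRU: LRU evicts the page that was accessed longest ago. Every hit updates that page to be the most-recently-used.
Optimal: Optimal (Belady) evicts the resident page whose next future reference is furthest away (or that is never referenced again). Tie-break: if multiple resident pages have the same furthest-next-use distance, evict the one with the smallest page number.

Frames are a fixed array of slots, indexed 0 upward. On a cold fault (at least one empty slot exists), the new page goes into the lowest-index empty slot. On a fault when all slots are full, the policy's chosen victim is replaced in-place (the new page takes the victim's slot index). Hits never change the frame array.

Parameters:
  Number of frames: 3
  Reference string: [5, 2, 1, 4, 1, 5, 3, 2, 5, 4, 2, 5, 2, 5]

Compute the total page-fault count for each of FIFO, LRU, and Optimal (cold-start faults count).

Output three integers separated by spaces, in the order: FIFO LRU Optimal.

Answer: 9 8 6

Derivation:
--- FIFO ---
  step 0: ref 5 -> FAULT, frames=[5,-,-] (faults so far: 1)
  step 1: ref 2 -> FAULT, frames=[5,2,-] (faults so far: 2)
  step 2: ref 1 -> FAULT, frames=[5,2,1] (faults so far: 3)
  step 3: ref 4 -> FAULT, evict 5, frames=[4,2,1] (faults so far: 4)
  step 4: ref 1 -> HIT, frames=[4,2,1] (faults so far: 4)
  step 5: ref 5 -> FAULT, evict 2, frames=[4,5,1] (faults so far: 5)
  step 6: ref 3 -> FAULT, evict 1, frames=[4,5,3] (faults so far: 6)
  step 7: ref 2 -> FAULT, evict 4, frames=[2,5,3] (faults so far: 7)
  step 8: ref 5 -> HIT, frames=[2,5,3] (faults so far: 7)
  step 9: ref 4 -> FAULT, evict 5, frames=[2,4,3] (faults so far: 8)
  step 10: ref 2 -> HIT, frames=[2,4,3] (faults so far: 8)
  step 11: ref 5 -> FAULT, evict 3, frames=[2,4,5] (faults so far: 9)
  step 12: ref 2 -> HIT, frames=[2,4,5] (faults so far: 9)
  step 13: ref 5 -> HIT, frames=[2,4,5] (faults so far: 9)
  FIFO total faults: 9
--- LRU ---
  step 0: ref 5 -> FAULT, frames=[5,-,-] (faults so far: 1)
  step 1: ref 2 -> FAULT, frames=[5,2,-] (faults so far: 2)
  step 2: ref 1 -> FAULT, frames=[5,2,1] (faults so far: 3)
  step 3: ref 4 -> FAULT, evict 5, frames=[4,2,1] (faults so far: 4)
  step 4: ref 1 -> HIT, frames=[4,2,1] (faults so far: 4)
  step 5: ref 5 -> FAULT, evict 2, frames=[4,5,1] (faults so far: 5)
  step 6: ref 3 -> FAULT, evict 4, frames=[3,5,1] (faults so far: 6)
  step 7: ref 2 -> FAULT, evict 1, frames=[3,5,2] (faults so far: 7)
  step 8: ref 5 -> HIT, frames=[3,5,2] (faults so far: 7)
  step 9: ref 4 -> FAULT, evict 3, frames=[4,5,2] (faults so far: 8)
  step 10: ref 2 -> HIT, frames=[4,5,2] (faults so far: 8)
  step 11: ref 5 -> HIT, frames=[4,5,2] (faults so far: 8)
  step 12: ref 2 -> HIT, frames=[4,5,2] (faults so far: 8)
  step 13: ref 5 -> HIT, frames=[4,5,2] (faults so far: 8)
  LRU total faults: 8
--- Optimal ---
  step 0: ref 5 -> FAULT, frames=[5,-,-] (faults so far: 1)
  step 1: ref 2 -> FAULT, frames=[5,2,-] (faults so far: 2)
  step 2: ref 1 -> FAULT, frames=[5,2,1] (faults so far: 3)
  step 3: ref 4 -> FAULT, evict 2, frames=[5,4,1] (faults so far: 4)
  step 4: ref 1 -> HIT, frames=[5,4,1] (faults so far: 4)
  step 5: ref 5 -> HIT, frames=[5,4,1] (faults so far: 4)
  step 6: ref 3 -> FAULT, evict 1, frames=[5,4,3] (faults so far: 5)
  step 7: ref 2 -> FAULT, evict 3, frames=[5,4,2] (faults so far: 6)
  step 8: ref 5 -> HIT, frames=[5,4,2] (faults so far: 6)
  step 9: ref 4 -> HIT, frames=[5,4,2] (faults so far: 6)
  step 10: ref 2 -> HIT, frames=[5,4,2] (faults so far: 6)
  step 11: ref 5 -> HIT, frames=[5,4,2] (faults so far: 6)
  step 12: ref 2 -> HIT, frames=[5,4,2] (faults so far: 6)
  step 13: ref 5 -> HIT, frames=[5,4,2] (faults so far: 6)
  Optimal total faults: 6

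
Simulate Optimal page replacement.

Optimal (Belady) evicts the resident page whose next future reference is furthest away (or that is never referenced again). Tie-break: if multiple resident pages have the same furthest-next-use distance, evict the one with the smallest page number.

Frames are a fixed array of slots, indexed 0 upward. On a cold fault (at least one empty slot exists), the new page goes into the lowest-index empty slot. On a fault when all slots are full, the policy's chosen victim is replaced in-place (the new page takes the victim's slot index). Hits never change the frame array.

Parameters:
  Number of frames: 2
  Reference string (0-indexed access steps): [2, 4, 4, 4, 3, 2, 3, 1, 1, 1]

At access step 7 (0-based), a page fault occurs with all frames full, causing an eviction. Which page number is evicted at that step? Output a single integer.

Step 0: ref 2 -> FAULT, frames=[2,-]
Step 1: ref 4 -> FAULT, frames=[2,4]
Step 2: ref 4 -> HIT, frames=[2,4]
Step 3: ref 4 -> HIT, frames=[2,4]
Step 4: ref 3 -> FAULT, evict 4, frames=[2,3]
Step 5: ref 2 -> HIT, frames=[2,3]
Step 6: ref 3 -> HIT, frames=[2,3]
Step 7: ref 1 -> FAULT, evict 2, frames=[1,3]
At step 7: evicted page 2

Answer: 2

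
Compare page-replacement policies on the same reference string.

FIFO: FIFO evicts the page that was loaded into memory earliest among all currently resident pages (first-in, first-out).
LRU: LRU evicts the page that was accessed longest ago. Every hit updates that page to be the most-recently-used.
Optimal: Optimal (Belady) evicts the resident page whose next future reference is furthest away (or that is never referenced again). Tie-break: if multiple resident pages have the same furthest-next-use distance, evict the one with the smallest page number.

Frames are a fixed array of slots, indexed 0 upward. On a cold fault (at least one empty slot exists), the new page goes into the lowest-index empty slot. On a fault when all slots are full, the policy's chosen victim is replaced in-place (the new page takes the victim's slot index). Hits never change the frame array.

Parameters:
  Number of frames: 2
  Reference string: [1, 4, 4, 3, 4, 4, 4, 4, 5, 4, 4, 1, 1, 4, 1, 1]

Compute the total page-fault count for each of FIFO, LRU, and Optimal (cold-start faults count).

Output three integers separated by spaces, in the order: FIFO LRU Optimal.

Answer: 6 5 5

Derivation:
--- FIFO ---
  step 0: ref 1 -> FAULT, frames=[1,-] (faults so far: 1)
  step 1: ref 4 -> FAULT, frames=[1,4] (faults so far: 2)
  step 2: ref 4 -> HIT, frames=[1,4] (faults so far: 2)
  step 3: ref 3 -> FAULT, evict 1, frames=[3,4] (faults so far: 3)
  step 4: ref 4 -> HIT, frames=[3,4] (faults so far: 3)
  step 5: ref 4 -> HIT, frames=[3,4] (faults so far: 3)
  step 6: ref 4 -> HIT, frames=[3,4] (faults so far: 3)
  step 7: ref 4 -> HIT, frames=[3,4] (faults so far: 3)
  step 8: ref 5 -> FAULT, evict 4, frames=[3,5] (faults so far: 4)
  step 9: ref 4 -> FAULT, evict 3, frames=[4,5] (faults so far: 5)
  step 10: ref 4 -> HIT, frames=[4,5] (faults so far: 5)
  step 11: ref 1 -> FAULT, evict 5, frames=[4,1] (faults so far: 6)
  step 12: ref 1 -> HIT, frames=[4,1] (faults so far: 6)
  step 13: ref 4 -> HIT, frames=[4,1] (faults so far: 6)
  step 14: ref 1 -> HIT, frames=[4,1] (faults so far: 6)
  step 15: ref 1 -> HIT, frames=[4,1] (faults so far: 6)
  FIFO total faults: 6
--- LRU ---
  step 0: ref 1 -> FAULT, frames=[1,-] (faults so far: 1)
  step 1: ref 4 -> FAULT, frames=[1,4] (faults so far: 2)
  step 2: ref 4 -> HIT, frames=[1,4] (faults so far: 2)
  step 3: ref 3 -> FAULT, evict 1, frames=[3,4] (faults so far: 3)
  step 4: ref 4 -> HIT, frames=[3,4] (faults so far: 3)
  step 5: ref 4 -> HIT, frames=[3,4] (faults so far: 3)
  step 6: ref 4 -> HIT, frames=[3,4] (faults so far: 3)
  step 7: ref 4 -> HIT, frames=[3,4] (faults so far: 3)
  step 8: ref 5 -> FAULT, evict 3, frames=[5,4] (faults so far: 4)
  step 9: ref 4 -> HIT, frames=[5,4] (faults so far: 4)
  step 10: ref 4 -> HIT, frames=[5,4] (faults so far: 4)
  step 11: ref 1 -> FAULT, evict 5, frames=[1,4] (faults so far: 5)
  step 12: ref 1 -> HIT, frames=[1,4] (faults so far: 5)
  step 13: ref 4 -> HIT, frames=[1,4] (faults so far: 5)
  step 14: ref 1 -> HIT, frames=[1,4] (faults so far: 5)
  step 15: ref 1 -> HIT, frames=[1,4] (faults so far: 5)
  LRU total faults: 5
--- Optimal ---
  step 0: ref 1 -> FAULT, frames=[1,-] (faults so far: 1)
  step 1: ref 4 -> FAULT, frames=[1,4] (faults so far: 2)
  step 2: ref 4 -> HIT, frames=[1,4] (faults so far: 2)
  step 3: ref 3 -> FAULT, evict 1, frames=[3,4] (faults so far: 3)
  step 4: ref 4 -> HIT, frames=[3,4] (faults so far: 3)
  step 5: ref 4 -> HIT, frames=[3,4] (faults so far: 3)
  step 6: ref 4 -> HIT, frames=[3,4] (faults so far: 3)
  step 7: ref 4 -> HIT, frames=[3,4] (faults so far: 3)
  step 8: ref 5 -> FAULT, evict 3, frames=[5,4] (faults so far: 4)
  step 9: ref 4 -> HIT, frames=[5,4] (faults so far: 4)
  step 10: ref 4 -> HIT, frames=[5,4] (faults so far: 4)
  step 11: ref 1 -> FAULT, evict 5, frames=[1,4] (faults so far: 5)
  step 12: ref 1 -> HIT, frames=[1,4] (faults so far: 5)
  step 13: ref 4 -> HIT, frames=[1,4] (faults so far: 5)
  step 14: ref 1 -> HIT, frames=[1,4] (faults so far: 5)
  step 15: ref 1 -> HIT, frames=[1,4] (faults so far: 5)
  Optimal total faults: 5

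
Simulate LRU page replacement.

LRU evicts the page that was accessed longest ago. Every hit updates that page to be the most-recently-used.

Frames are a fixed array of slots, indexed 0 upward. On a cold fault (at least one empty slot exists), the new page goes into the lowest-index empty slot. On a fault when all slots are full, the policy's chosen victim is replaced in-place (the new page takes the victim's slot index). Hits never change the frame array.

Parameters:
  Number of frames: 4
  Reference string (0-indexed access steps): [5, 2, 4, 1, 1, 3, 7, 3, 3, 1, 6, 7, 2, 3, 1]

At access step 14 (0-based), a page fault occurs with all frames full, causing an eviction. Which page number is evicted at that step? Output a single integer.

Step 0: ref 5 -> FAULT, frames=[5,-,-,-]
Step 1: ref 2 -> FAULT, frames=[5,2,-,-]
Step 2: ref 4 -> FAULT, frames=[5,2,4,-]
Step 3: ref 1 -> FAULT, frames=[5,2,4,1]
Step 4: ref 1 -> HIT, frames=[5,2,4,1]
Step 5: ref 3 -> FAULT, evict 5, frames=[3,2,4,1]
Step 6: ref 7 -> FAULT, evict 2, frames=[3,7,4,1]
Step 7: ref 3 -> HIT, frames=[3,7,4,1]
Step 8: ref 3 -> HIT, frames=[3,7,4,1]
Step 9: ref 1 -> HIT, frames=[3,7,4,1]
Step 10: ref 6 -> FAULT, evict 4, frames=[3,7,6,1]
Step 11: ref 7 -> HIT, frames=[3,7,6,1]
Step 12: ref 2 -> FAULT, evict 3, frames=[2,7,6,1]
Step 13: ref 3 -> FAULT, evict 1, frames=[2,7,6,3]
Step 14: ref 1 -> FAULT, evict 6, frames=[2,7,1,3]
At step 14: evicted page 6

Answer: 6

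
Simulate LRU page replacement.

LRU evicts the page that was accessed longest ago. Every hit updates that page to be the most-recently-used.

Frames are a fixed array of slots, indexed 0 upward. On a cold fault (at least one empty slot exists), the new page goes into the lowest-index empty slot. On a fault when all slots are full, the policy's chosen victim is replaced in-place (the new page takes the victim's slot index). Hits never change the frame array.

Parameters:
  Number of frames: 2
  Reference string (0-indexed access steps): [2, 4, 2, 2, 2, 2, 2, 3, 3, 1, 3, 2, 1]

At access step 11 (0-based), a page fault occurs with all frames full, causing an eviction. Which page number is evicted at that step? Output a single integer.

Answer: 1

Derivation:
Step 0: ref 2 -> FAULT, frames=[2,-]
Step 1: ref 4 -> FAULT, frames=[2,4]
Step 2: ref 2 -> HIT, frames=[2,4]
Step 3: ref 2 -> HIT, frames=[2,4]
Step 4: ref 2 -> HIT, frames=[2,4]
Step 5: ref 2 -> HIT, frames=[2,4]
Step 6: ref 2 -> HIT, frames=[2,4]
Step 7: ref 3 -> FAULT, evict 4, frames=[2,3]
Step 8: ref 3 -> HIT, frames=[2,3]
Step 9: ref 1 -> FAULT, evict 2, frames=[1,3]
Step 10: ref 3 -> HIT, frames=[1,3]
Step 11: ref 2 -> FAULT, evict 1, frames=[2,3]
At step 11: evicted page 1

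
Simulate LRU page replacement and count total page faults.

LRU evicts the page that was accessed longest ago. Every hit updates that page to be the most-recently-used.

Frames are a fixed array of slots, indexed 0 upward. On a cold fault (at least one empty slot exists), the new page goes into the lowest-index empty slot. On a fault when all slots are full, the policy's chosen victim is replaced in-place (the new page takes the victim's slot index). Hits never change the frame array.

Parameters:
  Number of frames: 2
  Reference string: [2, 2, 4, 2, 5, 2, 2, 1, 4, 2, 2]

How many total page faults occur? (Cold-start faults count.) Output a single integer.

Step 0: ref 2 → FAULT, frames=[2,-]
Step 1: ref 2 → HIT, frames=[2,-]
Step 2: ref 4 → FAULT, frames=[2,4]
Step 3: ref 2 → HIT, frames=[2,4]
Step 4: ref 5 → FAULT (evict 4), frames=[2,5]
Step 5: ref 2 → HIT, frames=[2,5]
Step 6: ref 2 → HIT, frames=[2,5]
Step 7: ref 1 → FAULT (evict 5), frames=[2,1]
Step 8: ref 4 → FAULT (evict 2), frames=[4,1]
Step 9: ref 2 → FAULT (evict 1), frames=[4,2]
Step 10: ref 2 → HIT, frames=[4,2]
Total faults: 6

Answer: 6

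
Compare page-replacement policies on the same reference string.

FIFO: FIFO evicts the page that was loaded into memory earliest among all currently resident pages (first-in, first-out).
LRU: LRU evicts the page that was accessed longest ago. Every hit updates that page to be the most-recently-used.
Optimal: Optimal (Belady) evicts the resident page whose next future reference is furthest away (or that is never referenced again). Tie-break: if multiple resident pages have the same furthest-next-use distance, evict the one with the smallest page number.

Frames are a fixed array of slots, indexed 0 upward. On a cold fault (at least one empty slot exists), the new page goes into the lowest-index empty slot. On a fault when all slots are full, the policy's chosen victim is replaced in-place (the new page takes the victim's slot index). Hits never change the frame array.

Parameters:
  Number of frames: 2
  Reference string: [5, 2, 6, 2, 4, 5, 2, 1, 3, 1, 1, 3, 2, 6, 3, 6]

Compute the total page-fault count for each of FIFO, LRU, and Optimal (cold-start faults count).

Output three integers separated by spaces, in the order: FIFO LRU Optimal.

Answer: 11 11 9

Derivation:
--- FIFO ---
  step 0: ref 5 -> FAULT, frames=[5,-] (faults so far: 1)
  step 1: ref 2 -> FAULT, frames=[5,2] (faults so far: 2)
  step 2: ref 6 -> FAULT, evict 5, frames=[6,2] (faults so far: 3)
  step 3: ref 2 -> HIT, frames=[6,2] (faults so far: 3)
  step 4: ref 4 -> FAULT, evict 2, frames=[6,4] (faults so far: 4)
  step 5: ref 5 -> FAULT, evict 6, frames=[5,4] (faults so far: 5)
  step 6: ref 2 -> FAULT, evict 4, frames=[5,2] (faults so far: 6)
  step 7: ref 1 -> FAULT, evict 5, frames=[1,2] (faults so far: 7)
  step 8: ref 3 -> FAULT, evict 2, frames=[1,3] (faults so far: 8)
  step 9: ref 1 -> HIT, frames=[1,3] (faults so far: 8)
  step 10: ref 1 -> HIT, frames=[1,3] (faults so far: 8)
  step 11: ref 3 -> HIT, frames=[1,3] (faults so far: 8)
  step 12: ref 2 -> FAULT, evict 1, frames=[2,3] (faults so far: 9)
  step 13: ref 6 -> FAULT, evict 3, frames=[2,6] (faults so far: 10)
  step 14: ref 3 -> FAULT, evict 2, frames=[3,6] (faults so far: 11)
  step 15: ref 6 -> HIT, frames=[3,6] (faults so far: 11)
  FIFO total faults: 11
--- LRU ---
  step 0: ref 5 -> FAULT, frames=[5,-] (faults so far: 1)
  step 1: ref 2 -> FAULT, frames=[5,2] (faults so far: 2)
  step 2: ref 6 -> FAULT, evict 5, frames=[6,2] (faults so far: 3)
  step 3: ref 2 -> HIT, frames=[6,2] (faults so far: 3)
  step 4: ref 4 -> FAULT, evict 6, frames=[4,2] (faults so far: 4)
  step 5: ref 5 -> FAULT, evict 2, frames=[4,5] (faults so far: 5)
  step 6: ref 2 -> FAULT, evict 4, frames=[2,5] (faults so far: 6)
  step 7: ref 1 -> FAULT, evict 5, frames=[2,1] (faults so far: 7)
  step 8: ref 3 -> FAULT, evict 2, frames=[3,1] (faults so far: 8)
  step 9: ref 1 -> HIT, frames=[3,1] (faults so far: 8)
  step 10: ref 1 -> HIT, frames=[3,1] (faults so far: 8)
  step 11: ref 3 -> HIT, frames=[3,1] (faults so far: 8)
  step 12: ref 2 -> FAULT, evict 1, frames=[3,2] (faults so far: 9)
  step 13: ref 6 -> FAULT, evict 3, frames=[6,2] (faults so far: 10)
  step 14: ref 3 -> FAULT, evict 2, frames=[6,3] (faults so far: 11)
  step 15: ref 6 -> HIT, frames=[6,3] (faults so far: 11)
  LRU total faults: 11
--- Optimal ---
  step 0: ref 5 -> FAULT, frames=[5,-] (faults so far: 1)
  step 1: ref 2 -> FAULT, frames=[5,2] (faults so far: 2)
  step 2: ref 6 -> FAULT, evict 5, frames=[6,2] (faults so far: 3)
  step 3: ref 2 -> HIT, frames=[6,2] (faults so far: 3)
  step 4: ref 4 -> FAULT, evict 6, frames=[4,2] (faults so far: 4)
  step 5: ref 5 -> FAULT, evict 4, frames=[5,2] (faults so far: 5)
  step 6: ref 2 -> HIT, frames=[5,2] (faults so far: 5)
  step 7: ref 1 -> FAULT, evict 5, frames=[1,2] (faults so far: 6)
  step 8: ref 3 -> FAULT, evict 2, frames=[1,3] (faults so far: 7)
  step 9: ref 1 -> HIT, frames=[1,3] (faults so far: 7)
  step 10: ref 1 -> HIT, frames=[1,3] (faults so far: 7)
  step 11: ref 3 -> HIT, frames=[1,3] (faults so far: 7)
  step 12: ref 2 -> FAULT, evict 1, frames=[2,3] (faults so far: 8)
  step 13: ref 6 -> FAULT, evict 2, frames=[6,3] (faults so far: 9)
  step 14: ref 3 -> HIT, frames=[6,3] (faults so far: 9)
  step 15: ref 6 -> HIT, frames=[6,3] (faults so far: 9)
  Optimal total faults: 9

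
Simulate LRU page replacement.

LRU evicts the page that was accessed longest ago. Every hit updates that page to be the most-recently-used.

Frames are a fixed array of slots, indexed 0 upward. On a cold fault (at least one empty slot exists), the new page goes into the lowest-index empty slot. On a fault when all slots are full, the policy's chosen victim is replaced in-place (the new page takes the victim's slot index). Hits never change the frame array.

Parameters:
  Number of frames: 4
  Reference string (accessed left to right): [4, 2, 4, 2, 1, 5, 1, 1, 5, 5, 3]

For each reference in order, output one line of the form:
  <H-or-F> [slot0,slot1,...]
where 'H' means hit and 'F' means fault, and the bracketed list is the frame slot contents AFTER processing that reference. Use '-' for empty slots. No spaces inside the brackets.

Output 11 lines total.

F [4,-,-,-]
F [4,2,-,-]
H [4,2,-,-]
H [4,2,-,-]
F [4,2,1,-]
F [4,2,1,5]
H [4,2,1,5]
H [4,2,1,5]
H [4,2,1,5]
H [4,2,1,5]
F [3,2,1,5]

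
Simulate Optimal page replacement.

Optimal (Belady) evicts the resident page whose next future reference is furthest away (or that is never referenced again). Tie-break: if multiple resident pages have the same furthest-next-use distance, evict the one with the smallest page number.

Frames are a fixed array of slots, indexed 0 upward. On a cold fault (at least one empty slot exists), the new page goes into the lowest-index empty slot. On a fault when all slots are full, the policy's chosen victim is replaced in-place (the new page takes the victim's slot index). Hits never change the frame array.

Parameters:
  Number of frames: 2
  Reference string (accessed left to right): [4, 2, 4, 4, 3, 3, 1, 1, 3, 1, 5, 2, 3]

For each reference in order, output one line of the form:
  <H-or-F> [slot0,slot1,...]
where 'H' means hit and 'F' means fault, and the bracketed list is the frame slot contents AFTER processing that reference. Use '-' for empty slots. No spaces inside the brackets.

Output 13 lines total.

F [4,-]
F [4,2]
H [4,2]
H [4,2]
F [3,2]
H [3,2]
F [3,1]
H [3,1]
H [3,1]
H [3,1]
F [3,5]
F [3,2]
H [3,2]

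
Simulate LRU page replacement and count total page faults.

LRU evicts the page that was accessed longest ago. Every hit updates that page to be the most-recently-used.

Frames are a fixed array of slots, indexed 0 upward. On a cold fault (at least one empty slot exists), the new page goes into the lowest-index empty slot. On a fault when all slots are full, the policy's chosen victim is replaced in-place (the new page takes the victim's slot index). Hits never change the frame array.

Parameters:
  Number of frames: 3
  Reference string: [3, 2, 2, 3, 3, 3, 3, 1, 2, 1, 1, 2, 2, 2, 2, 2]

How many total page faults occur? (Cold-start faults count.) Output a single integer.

Step 0: ref 3 → FAULT, frames=[3,-,-]
Step 1: ref 2 → FAULT, frames=[3,2,-]
Step 2: ref 2 → HIT, frames=[3,2,-]
Step 3: ref 3 → HIT, frames=[3,2,-]
Step 4: ref 3 → HIT, frames=[3,2,-]
Step 5: ref 3 → HIT, frames=[3,2,-]
Step 6: ref 3 → HIT, frames=[3,2,-]
Step 7: ref 1 → FAULT, frames=[3,2,1]
Step 8: ref 2 → HIT, frames=[3,2,1]
Step 9: ref 1 → HIT, frames=[3,2,1]
Step 10: ref 1 → HIT, frames=[3,2,1]
Step 11: ref 2 → HIT, frames=[3,2,1]
Step 12: ref 2 → HIT, frames=[3,2,1]
Step 13: ref 2 → HIT, frames=[3,2,1]
Step 14: ref 2 → HIT, frames=[3,2,1]
Step 15: ref 2 → HIT, frames=[3,2,1]
Total faults: 3

Answer: 3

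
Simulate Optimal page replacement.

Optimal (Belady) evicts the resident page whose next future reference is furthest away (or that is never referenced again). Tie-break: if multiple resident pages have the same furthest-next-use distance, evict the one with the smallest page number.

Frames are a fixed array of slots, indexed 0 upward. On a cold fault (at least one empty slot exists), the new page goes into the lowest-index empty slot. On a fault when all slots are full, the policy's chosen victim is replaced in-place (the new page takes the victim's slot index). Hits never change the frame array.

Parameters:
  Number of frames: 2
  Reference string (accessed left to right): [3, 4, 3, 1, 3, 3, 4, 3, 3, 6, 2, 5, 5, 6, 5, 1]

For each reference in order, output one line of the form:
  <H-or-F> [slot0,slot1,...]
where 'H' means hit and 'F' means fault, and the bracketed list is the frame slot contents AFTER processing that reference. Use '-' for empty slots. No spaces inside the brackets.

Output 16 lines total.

F [3,-]
F [3,4]
H [3,4]
F [3,1]
H [3,1]
H [3,1]
F [3,4]
H [3,4]
H [3,4]
F [6,4]
F [6,2]
F [6,5]
H [6,5]
H [6,5]
H [6,5]
F [6,1]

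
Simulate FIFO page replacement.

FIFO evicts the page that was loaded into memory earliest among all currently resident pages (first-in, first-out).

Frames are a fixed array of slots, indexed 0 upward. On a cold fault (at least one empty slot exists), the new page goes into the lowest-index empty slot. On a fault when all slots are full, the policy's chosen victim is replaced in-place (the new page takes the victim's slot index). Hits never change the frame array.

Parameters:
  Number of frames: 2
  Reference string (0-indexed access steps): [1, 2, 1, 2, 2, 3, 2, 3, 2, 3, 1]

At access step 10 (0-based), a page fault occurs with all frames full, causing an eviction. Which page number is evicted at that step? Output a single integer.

Answer: 2

Derivation:
Step 0: ref 1 -> FAULT, frames=[1,-]
Step 1: ref 2 -> FAULT, frames=[1,2]
Step 2: ref 1 -> HIT, frames=[1,2]
Step 3: ref 2 -> HIT, frames=[1,2]
Step 4: ref 2 -> HIT, frames=[1,2]
Step 5: ref 3 -> FAULT, evict 1, frames=[3,2]
Step 6: ref 2 -> HIT, frames=[3,2]
Step 7: ref 3 -> HIT, frames=[3,2]
Step 8: ref 2 -> HIT, frames=[3,2]
Step 9: ref 3 -> HIT, frames=[3,2]
Step 10: ref 1 -> FAULT, evict 2, frames=[3,1]
At step 10: evicted page 2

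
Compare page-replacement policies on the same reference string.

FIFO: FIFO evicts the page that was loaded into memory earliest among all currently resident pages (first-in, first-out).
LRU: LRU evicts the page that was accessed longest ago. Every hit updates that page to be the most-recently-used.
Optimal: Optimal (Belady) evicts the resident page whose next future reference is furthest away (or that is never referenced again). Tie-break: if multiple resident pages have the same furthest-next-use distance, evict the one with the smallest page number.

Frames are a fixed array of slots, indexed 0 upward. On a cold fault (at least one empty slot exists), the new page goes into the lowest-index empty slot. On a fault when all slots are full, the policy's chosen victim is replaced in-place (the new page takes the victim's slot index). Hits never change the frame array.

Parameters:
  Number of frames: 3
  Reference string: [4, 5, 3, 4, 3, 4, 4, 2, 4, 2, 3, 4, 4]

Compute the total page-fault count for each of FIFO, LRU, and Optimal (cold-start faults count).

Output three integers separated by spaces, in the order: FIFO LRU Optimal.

--- FIFO ---
  step 0: ref 4 -> FAULT, frames=[4,-,-] (faults so far: 1)
  step 1: ref 5 -> FAULT, frames=[4,5,-] (faults so far: 2)
  step 2: ref 3 -> FAULT, frames=[4,5,3] (faults so far: 3)
  step 3: ref 4 -> HIT, frames=[4,5,3] (faults so far: 3)
  step 4: ref 3 -> HIT, frames=[4,5,3] (faults so far: 3)
  step 5: ref 4 -> HIT, frames=[4,5,3] (faults so far: 3)
  step 6: ref 4 -> HIT, frames=[4,5,3] (faults so far: 3)
  step 7: ref 2 -> FAULT, evict 4, frames=[2,5,3] (faults so far: 4)
  step 8: ref 4 -> FAULT, evict 5, frames=[2,4,3] (faults so far: 5)
  step 9: ref 2 -> HIT, frames=[2,4,3] (faults so far: 5)
  step 10: ref 3 -> HIT, frames=[2,4,3] (faults so far: 5)
  step 11: ref 4 -> HIT, frames=[2,4,3] (faults so far: 5)
  step 12: ref 4 -> HIT, frames=[2,4,3] (faults so far: 5)
  FIFO total faults: 5
--- LRU ---
  step 0: ref 4 -> FAULT, frames=[4,-,-] (faults so far: 1)
  step 1: ref 5 -> FAULT, frames=[4,5,-] (faults so far: 2)
  step 2: ref 3 -> FAULT, frames=[4,5,3] (faults so far: 3)
  step 3: ref 4 -> HIT, frames=[4,5,3] (faults so far: 3)
  step 4: ref 3 -> HIT, frames=[4,5,3] (faults so far: 3)
  step 5: ref 4 -> HIT, frames=[4,5,3] (faults so far: 3)
  step 6: ref 4 -> HIT, frames=[4,5,3] (faults so far: 3)
  step 7: ref 2 -> FAULT, evict 5, frames=[4,2,3] (faults so far: 4)
  step 8: ref 4 -> HIT, frames=[4,2,3] (faults so far: 4)
  step 9: ref 2 -> HIT, frames=[4,2,3] (faults so far: 4)
  step 10: ref 3 -> HIT, frames=[4,2,3] (faults so far: 4)
  step 11: ref 4 -> HIT, frames=[4,2,3] (faults so far: 4)
  step 12: ref 4 -> HIT, frames=[4,2,3] (faults so far: 4)
  LRU total faults: 4
--- Optimal ---
  step 0: ref 4 -> FAULT, frames=[4,-,-] (faults so far: 1)
  step 1: ref 5 -> FAULT, frames=[4,5,-] (faults so far: 2)
  step 2: ref 3 -> FAULT, frames=[4,5,3] (faults so far: 3)
  step 3: ref 4 -> HIT, frames=[4,5,3] (faults so far: 3)
  step 4: ref 3 -> HIT, frames=[4,5,3] (faults so far: 3)
  step 5: ref 4 -> HIT, frames=[4,5,3] (faults so far: 3)
  step 6: ref 4 -> HIT, frames=[4,5,3] (faults so far: 3)
  step 7: ref 2 -> FAULT, evict 5, frames=[4,2,3] (faults so far: 4)
  step 8: ref 4 -> HIT, frames=[4,2,3] (faults so far: 4)
  step 9: ref 2 -> HIT, frames=[4,2,3] (faults so far: 4)
  step 10: ref 3 -> HIT, frames=[4,2,3] (faults so far: 4)
  step 11: ref 4 -> HIT, frames=[4,2,3] (faults so far: 4)
  step 12: ref 4 -> HIT, frames=[4,2,3] (faults so far: 4)
  Optimal total faults: 4

Answer: 5 4 4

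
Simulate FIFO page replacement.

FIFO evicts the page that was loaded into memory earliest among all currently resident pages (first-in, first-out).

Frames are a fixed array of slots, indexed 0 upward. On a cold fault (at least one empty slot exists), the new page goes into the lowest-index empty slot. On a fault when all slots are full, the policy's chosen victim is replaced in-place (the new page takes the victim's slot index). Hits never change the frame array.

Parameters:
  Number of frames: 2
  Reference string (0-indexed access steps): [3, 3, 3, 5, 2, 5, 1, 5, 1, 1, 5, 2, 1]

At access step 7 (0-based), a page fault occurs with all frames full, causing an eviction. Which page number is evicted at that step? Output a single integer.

Step 0: ref 3 -> FAULT, frames=[3,-]
Step 1: ref 3 -> HIT, frames=[3,-]
Step 2: ref 3 -> HIT, frames=[3,-]
Step 3: ref 5 -> FAULT, frames=[3,5]
Step 4: ref 2 -> FAULT, evict 3, frames=[2,5]
Step 5: ref 5 -> HIT, frames=[2,5]
Step 6: ref 1 -> FAULT, evict 5, frames=[2,1]
Step 7: ref 5 -> FAULT, evict 2, frames=[5,1]
At step 7: evicted page 2

Answer: 2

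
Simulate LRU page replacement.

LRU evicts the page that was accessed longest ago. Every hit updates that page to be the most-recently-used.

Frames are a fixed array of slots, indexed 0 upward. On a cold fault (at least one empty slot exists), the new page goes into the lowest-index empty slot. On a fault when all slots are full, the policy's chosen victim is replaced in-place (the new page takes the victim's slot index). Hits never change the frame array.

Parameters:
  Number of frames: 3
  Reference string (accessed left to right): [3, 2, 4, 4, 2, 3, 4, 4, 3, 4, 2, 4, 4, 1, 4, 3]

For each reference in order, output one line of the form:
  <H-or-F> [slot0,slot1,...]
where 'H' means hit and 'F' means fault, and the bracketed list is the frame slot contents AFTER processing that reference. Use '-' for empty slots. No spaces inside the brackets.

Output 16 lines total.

F [3,-,-]
F [3,2,-]
F [3,2,4]
H [3,2,4]
H [3,2,4]
H [3,2,4]
H [3,2,4]
H [3,2,4]
H [3,2,4]
H [3,2,4]
H [3,2,4]
H [3,2,4]
H [3,2,4]
F [1,2,4]
H [1,2,4]
F [1,3,4]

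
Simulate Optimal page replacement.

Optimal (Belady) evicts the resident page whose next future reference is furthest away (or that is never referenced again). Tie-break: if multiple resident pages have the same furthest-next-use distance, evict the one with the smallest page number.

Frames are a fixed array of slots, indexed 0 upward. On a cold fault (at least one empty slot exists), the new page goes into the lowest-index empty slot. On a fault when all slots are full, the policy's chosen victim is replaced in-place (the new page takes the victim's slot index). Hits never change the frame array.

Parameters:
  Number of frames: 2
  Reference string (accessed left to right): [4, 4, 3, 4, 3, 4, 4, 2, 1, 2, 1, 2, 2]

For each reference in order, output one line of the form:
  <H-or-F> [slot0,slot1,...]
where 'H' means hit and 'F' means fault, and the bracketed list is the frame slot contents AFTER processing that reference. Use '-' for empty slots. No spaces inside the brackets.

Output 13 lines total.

F [4,-]
H [4,-]
F [4,3]
H [4,3]
H [4,3]
H [4,3]
H [4,3]
F [4,2]
F [1,2]
H [1,2]
H [1,2]
H [1,2]
H [1,2]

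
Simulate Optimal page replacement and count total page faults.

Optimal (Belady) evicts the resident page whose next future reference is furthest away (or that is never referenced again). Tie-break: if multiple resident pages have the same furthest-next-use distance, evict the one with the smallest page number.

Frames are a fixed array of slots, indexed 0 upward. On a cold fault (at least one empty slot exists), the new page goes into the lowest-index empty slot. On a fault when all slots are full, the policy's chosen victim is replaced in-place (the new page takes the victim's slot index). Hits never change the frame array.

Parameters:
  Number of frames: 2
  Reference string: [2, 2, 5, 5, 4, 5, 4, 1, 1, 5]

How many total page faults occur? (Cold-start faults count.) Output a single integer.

Answer: 4

Derivation:
Step 0: ref 2 → FAULT, frames=[2,-]
Step 1: ref 2 → HIT, frames=[2,-]
Step 2: ref 5 → FAULT, frames=[2,5]
Step 3: ref 5 → HIT, frames=[2,5]
Step 4: ref 4 → FAULT (evict 2), frames=[4,5]
Step 5: ref 5 → HIT, frames=[4,5]
Step 6: ref 4 → HIT, frames=[4,5]
Step 7: ref 1 → FAULT (evict 4), frames=[1,5]
Step 8: ref 1 → HIT, frames=[1,5]
Step 9: ref 5 → HIT, frames=[1,5]
Total faults: 4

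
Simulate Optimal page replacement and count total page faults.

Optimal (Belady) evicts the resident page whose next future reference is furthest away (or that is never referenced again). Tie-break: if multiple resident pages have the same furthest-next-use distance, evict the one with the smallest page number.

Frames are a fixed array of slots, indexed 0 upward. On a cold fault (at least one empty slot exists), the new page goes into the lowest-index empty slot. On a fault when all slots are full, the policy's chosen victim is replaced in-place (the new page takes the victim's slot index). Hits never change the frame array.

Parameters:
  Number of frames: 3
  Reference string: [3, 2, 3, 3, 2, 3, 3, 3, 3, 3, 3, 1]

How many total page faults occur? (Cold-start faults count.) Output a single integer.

Answer: 3

Derivation:
Step 0: ref 3 → FAULT, frames=[3,-,-]
Step 1: ref 2 → FAULT, frames=[3,2,-]
Step 2: ref 3 → HIT, frames=[3,2,-]
Step 3: ref 3 → HIT, frames=[3,2,-]
Step 4: ref 2 → HIT, frames=[3,2,-]
Step 5: ref 3 → HIT, frames=[3,2,-]
Step 6: ref 3 → HIT, frames=[3,2,-]
Step 7: ref 3 → HIT, frames=[3,2,-]
Step 8: ref 3 → HIT, frames=[3,2,-]
Step 9: ref 3 → HIT, frames=[3,2,-]
Step 10: ref 3 → HIT, frames=[3,2,-]
Step 11: ref 1 → FAULT, frames=[3,2,1]
Total faults: 3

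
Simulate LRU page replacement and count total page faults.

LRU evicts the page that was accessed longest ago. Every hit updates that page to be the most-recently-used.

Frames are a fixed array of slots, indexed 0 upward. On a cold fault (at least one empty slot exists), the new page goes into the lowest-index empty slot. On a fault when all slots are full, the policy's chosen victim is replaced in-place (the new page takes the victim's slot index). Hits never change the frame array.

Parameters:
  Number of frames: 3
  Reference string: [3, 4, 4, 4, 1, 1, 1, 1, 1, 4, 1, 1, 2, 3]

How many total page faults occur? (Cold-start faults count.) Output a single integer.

Step 0: ref 3 → FAULT, frames=[3,-,-]
Step 1: ref 4 → FAULT, frames=[3,4,-]
Step 2: ref 4 → HIT, frames=[3,4,-]
Step 3: ref 4 → HIT, frames=[3,4,-]
Step 4: ref 1 → FAULT, frames=[3,4,1]
Step 5: ref 1 → HIT, frames=[3,4,1]
Step 6: ref 1 → HIT, frames=[3,4,1]
Step 7: ref 1 → HIT, frames=[3,4,1]
Step 8: ref 1 → HIT, frames=[3,4,1]
Step 9: ref 4 → HIT, frames=[3,4,1]
Step 10: ref 1 → HIT, frames=[3,4,1]
Step 11: ref 1 → HIT, frames=[3,4,1]
Step 12: ref 2 → FAULT (evict 3), frames=[2,4,1]
Step 13: ref 3 → FAULT (evict 4), frames=[2,3,1]
Total faults: 5

Answer: 5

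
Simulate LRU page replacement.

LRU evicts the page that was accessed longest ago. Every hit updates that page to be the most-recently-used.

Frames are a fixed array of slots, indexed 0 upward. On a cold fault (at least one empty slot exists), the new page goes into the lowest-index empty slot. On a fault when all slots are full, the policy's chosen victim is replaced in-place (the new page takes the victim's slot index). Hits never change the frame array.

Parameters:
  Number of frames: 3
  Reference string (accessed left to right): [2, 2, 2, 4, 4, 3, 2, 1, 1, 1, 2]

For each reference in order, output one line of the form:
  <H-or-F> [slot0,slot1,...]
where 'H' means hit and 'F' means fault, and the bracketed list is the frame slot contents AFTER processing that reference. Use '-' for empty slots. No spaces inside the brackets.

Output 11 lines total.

F [2,-,-]
H [2,-,-]
H [2,-,-]
F [2,4,-]
H [2,4,-]
F [2,4,3]
H [2,4,3]
F [2,1,3]
H [2,1,3]
H [2,1,3]
H [2,1,3]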